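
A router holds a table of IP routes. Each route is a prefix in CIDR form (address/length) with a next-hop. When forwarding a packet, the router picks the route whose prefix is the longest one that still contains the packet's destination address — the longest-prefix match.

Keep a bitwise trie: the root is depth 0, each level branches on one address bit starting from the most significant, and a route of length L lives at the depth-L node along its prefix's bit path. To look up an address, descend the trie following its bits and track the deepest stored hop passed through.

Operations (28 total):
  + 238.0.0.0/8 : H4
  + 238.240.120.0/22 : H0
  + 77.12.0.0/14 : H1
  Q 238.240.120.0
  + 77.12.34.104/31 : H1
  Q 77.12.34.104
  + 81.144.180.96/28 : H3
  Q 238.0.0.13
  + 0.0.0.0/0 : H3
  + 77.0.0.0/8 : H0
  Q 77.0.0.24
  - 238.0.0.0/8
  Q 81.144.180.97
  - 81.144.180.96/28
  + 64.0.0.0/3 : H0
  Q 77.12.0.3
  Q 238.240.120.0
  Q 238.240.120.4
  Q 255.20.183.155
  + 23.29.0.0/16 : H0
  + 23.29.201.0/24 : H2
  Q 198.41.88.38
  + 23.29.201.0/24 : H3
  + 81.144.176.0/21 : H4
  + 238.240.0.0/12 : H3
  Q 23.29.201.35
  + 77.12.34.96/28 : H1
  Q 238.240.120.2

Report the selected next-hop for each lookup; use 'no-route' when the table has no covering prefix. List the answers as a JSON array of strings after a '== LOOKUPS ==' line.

Apply in order:
  add 238.0.0.0/8 -> H4 at depth 8
  add 238.240.120.0/22 -> H0 at depth 22
  add 77.12.0.0/14 -> H1 at depth 14
  lookup 238.240.120.0: bits 1110111011110000011110 walk d0:-→d1:-→d2:-→d3:-→d4:-→d5:-→d6:-→d7:-→d8:H4→d9:-→d10:-→d11:-→d12:-→d13:-→d14:-→d15:-→d16:-→d17:-→d18:-→d19:-→d20:-→d21:-→d22:H0 -> H0
  add 77.12.34.104/31 -> H1 at depth 31
  lookup 77.12.34.104: bits 0100110100001100001000100110100 walk d0:-→d1:-→d2:-→d3:-→d4:-→d5:-→d6:-→d7:-→d8:-→d9:-→d10:-→d11:-→d12:-→d13:-→d14:H1→d15:-→d16:-→d17:-→d18:-→d19:-→d20:-→d21:-→d22:-→d23:-→d24:-→d25:-→d26:-→d27:-→d28:-→d29:-→d30:-→d31:H1 -> H1
  add 81.144.180.96/28 -> H3 at depth 28
  lookup 238.0.0.13: bits 11101110 walk d0:-→d1:-→d2:-→d3:-→d4:-→d5:-→d6:-→d7:-→d8:H4 -> H4
  add 0.0.0.0/0 -> H3 at depth 0
  add 77.0.0.0/8 -> H0 at depth 8
  lookup 77.0.0.24: bits 010011010000 walk d0:H3→d1:-→d2:-→d3:-→d4:-→d5:-→d6:-→d7:-→d8:H0→d9:-→d10:-→d11:-→d12:- -> H0
  - 238.0.0.0/8 clear@8
  lookup 81.144.180.97: bits 0101000110010000101101000110 walk d0:H3→d1:-→d2:-→d3:-→d4:-→d5:-→d6:-→d7:-→d8:-→d9:-→d10:-→d11:-→d12:-→d13:-→d14:-→d15:-→d16:-→d17:-→d18:-→d19:-→d20:-→d21:-→d22:-→d23:-→d24:-→d25:-→d26:-→d27:-→d28:H3 -> H3
  - 81.144.180.96/28 clear@28
  add 64.0.0.0/3 -> H0 at depth 3
  lookup 77.12.0.3: bits 010011010000110000 walk d0:H3→d1:-→d2:-→d3:H0→d4:-→d5:-→d6:-→d7:-→d8:H0→d9:-→d10:-→d11:-→d12:-→d13:-→d14:H1→d15:-→d16:-→d17:-→d18:- -> H1
  lookup 238.240.120.0: bits 1110111011110000011110 walk d0:H3→d1:-→d2:-→d3:-→d4:-→d5:-→d6:-→d7:-→d8:-→d9:-→d10:-→d11:-→d12:-→d13:-→d14:-→d15:-→d16:-→d17:-→d18:-→d19:-→d20:-→d21:-→d22:H0 -> H0
  lookup 238.240.120.4: bits 1110111011110000011110 walk d0:H3→d1:-→d2:-→d3:-→d4:-→d5:-→d6:-→d7:-→d8:-→d9:-→d10:-→d11:-→d12:-→d13:-→d14:-→d15:-→d16:-→d17:-→d18:-→d19:-→d20:-→d21:-→d22:H0 -> H0
  lookup 255.20.183.155: bits 111 walk d0:H3→d1:-→d2:-→d3:- -> H3
  add 23.29.0.0/16 -> H0 at depth 16
  add 23.29.201.0/24 -> H2 at depth 24
  lookup 198.41.88.38: bits 11 walk d0:H3→d1:-→d2:- -> H3
  add 23.29.201.0/24 -> H3 at depth 24
  add 81.144.176.0/21 -> H4 at depth 21
  add 238.240.0.0/12 -> H3 at depth 12
  lookup 23.29.201.35: bits 000101110001110111001001 walk d0:H3→d1:-→d2:-→d3:-→d4:-→d5:-→d6:-→d7:-→d8:-→d9:-→d10:-→d11:-→d12:-→d13:-→d14:-→d15:-→d16:H0→d17:-→d18:-→d19:-→d20:-→d21:-→d22:-→d23:-→d24:H3 -> H3
  add 77.12.34.96/28 -> H1 at depth 28
  lookup 238.240.120.2: bits 1110111011110000011110 walk d0:H3→d1:-→d2:-→d3:-→d4:-→d5:-→d6:-→d7:-→d8:-→d9:-→d10:-→d11:-→d12:H3→d13:-→d14:-→d15:-→d16:-→d17:-→d18:-→d19:-→d20:-→d21:-→d22:H0 -> H0

== LOOKUPS ==
["H0","H1","H4","H0","H3","H1","H0","H0","H3","H3","H3","H0"]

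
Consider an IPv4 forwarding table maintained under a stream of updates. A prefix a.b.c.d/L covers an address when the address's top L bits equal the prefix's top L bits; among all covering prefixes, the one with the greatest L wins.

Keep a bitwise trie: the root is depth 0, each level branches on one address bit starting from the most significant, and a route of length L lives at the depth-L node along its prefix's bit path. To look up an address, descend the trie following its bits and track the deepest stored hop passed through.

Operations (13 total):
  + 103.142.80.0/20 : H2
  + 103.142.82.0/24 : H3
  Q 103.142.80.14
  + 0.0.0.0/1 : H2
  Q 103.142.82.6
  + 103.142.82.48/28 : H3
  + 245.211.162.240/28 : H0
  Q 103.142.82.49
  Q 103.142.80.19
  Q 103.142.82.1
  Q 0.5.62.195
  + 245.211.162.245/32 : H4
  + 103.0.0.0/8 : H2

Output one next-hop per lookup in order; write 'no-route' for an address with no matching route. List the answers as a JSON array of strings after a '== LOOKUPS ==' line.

Trace:
  + 103.142.80.0/20 (H2) depth=20
  + 103.142.82.0/24 (H3) depth=24
  ? 103.142.80.14  path d0:-→d1:-→d2:-→d3:-→d4:-→d5:-→d6:-→d7:-→d8:-→d9:-→d10:-→d11:-→d12:-→d13:-→d14:-→d15:-→d16:-→d17:-→d18:-→d19:-→d20:H2→d21:-→d22:-  best=H2
  + 0.0.0.0/1 (H2) depth=1
  ? 103.142.82.6  path d0:-→d1:H2→d2:-→d3:-→d4:-→d5:-→d6:-→d7:-→d8:-→d9:-→d10:-→d11:-→d12:-→d13:-→d14:-→d15:-→d16:-→d17:-→d18:-→d19:-→d20:H2→d21:-→d22:-→d23:-→d24:H3  best=H3
  + 103.142.82.48/28 (H3) depth=28
  + 245.211.162.240/28 (H0) depth=28
  ? 103.142.82.49  path d0:-→d1:H2→d2:-→d3:-→d4:-→d5:-→d6:-→d7:-→d8:-→d9:-→d10:-→d11:-→d12:-→d13:-→d14:-→d15:-→d16:-→d17:-→d18:-→d19:-→d20:H2→d21:-→d22:-→d23:-→d24:H3→d25:-→d26:-→d27:-→d28:H3  best=H3
  ? 103.142.80.19  path d0:-→d1:H2→d2:-→d3:-→d4:-→d5:-→d6:-→d7:-→d8:-→d9:-→d10:-→d11:-→d12:-→d13:-→d14:-→d15:-→d16:-→d17:-→d18:-→d19:-→d20:H2→d21:-→d22:-  best=H2
  ? 103.142.82.1  path d0:-→d1:H2→d2:-→d3:-→d4:-→d5:-→d6:-→d7:-→d8:-→d9:-→d10:-→d11:-→d12:-→d13:-→d14:-→d15:-→d16:-→d17:-→d18:-→d19:-→d20:H2→d21:-→d22:-→d23:-→d24:H3→d25:-→d26:-  best=H3
  ? 0.5.62.195  path d0:-→d1:H2  best=H2
  + 245.211.162.245/32 (H4) depth=32
  + 103.0.0.0/8 (H2) depth=8

== LOOKUPS ==
["H2","H3","H3","H2","H3","H2"]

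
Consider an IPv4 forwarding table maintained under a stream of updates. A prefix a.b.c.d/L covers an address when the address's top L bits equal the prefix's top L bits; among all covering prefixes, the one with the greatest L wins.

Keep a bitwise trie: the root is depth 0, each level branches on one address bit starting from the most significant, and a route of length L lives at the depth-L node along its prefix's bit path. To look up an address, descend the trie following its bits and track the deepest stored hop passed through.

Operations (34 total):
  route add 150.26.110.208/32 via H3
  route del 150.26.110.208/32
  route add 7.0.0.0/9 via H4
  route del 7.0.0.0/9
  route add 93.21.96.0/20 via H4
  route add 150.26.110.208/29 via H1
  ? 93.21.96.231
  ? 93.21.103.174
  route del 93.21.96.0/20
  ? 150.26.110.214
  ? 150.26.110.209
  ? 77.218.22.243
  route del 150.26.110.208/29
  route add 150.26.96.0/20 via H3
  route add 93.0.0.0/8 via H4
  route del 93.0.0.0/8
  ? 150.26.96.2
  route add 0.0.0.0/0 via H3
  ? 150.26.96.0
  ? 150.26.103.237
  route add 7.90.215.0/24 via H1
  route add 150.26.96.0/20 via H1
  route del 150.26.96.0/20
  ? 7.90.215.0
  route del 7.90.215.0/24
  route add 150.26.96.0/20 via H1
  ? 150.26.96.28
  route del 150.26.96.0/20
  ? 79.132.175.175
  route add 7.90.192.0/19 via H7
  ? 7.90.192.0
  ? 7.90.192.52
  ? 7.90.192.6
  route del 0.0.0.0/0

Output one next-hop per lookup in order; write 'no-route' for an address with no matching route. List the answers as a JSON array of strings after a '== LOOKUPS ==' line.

Process each operation:
  + 150.26.110.208/32 (H3) depth=32
  - 150.26.110.208/32 clear@32
  + 7.0.0.0/9 (H4) depth=9
  - 7.0.0.0/9 clear@9
  + 93.21.96.0/20 (H4) depth=20
  + 150.26.110.208/29 (H1) depth=29
  Q 93.21.96.231: descend 01011101000101010110 ; hops seen [H4] ; pick H4
  Q 93.21.103.174: descend 01011101000101010110 ; hops seen [H4] ; pick H4
  - 93.21.96.0/20 clear@20
  Q 150.26.110.214: descend 10010110000110100110111011010 ; hops seen [H1] ; pick H1
  Q 150.26.110.209: descend 1001011000011010011011101101000 ; hops seen [H1] ; pick H1
  Q 77.218.22.243: descend 010 ; hops seen [∅] ; pick no-route
  - 150.26.110.208/29 clear@29
  + 150.26.96.0/20 (H3) depth=20
  + 93.0.0.0/8 (H4) depth=8
  - 93.0.0.0/8 clear@8
  Q 150.26.96.2: descend 10010110000110100110 ; hops seen [H3] ; pick H3
  + 0.0.0.0/0 (H3) depth=0
  Q 150.26.96.0: descend 10010110000110100110 ; hops seen [H3,H3] ; pick H3
  Q 150.26.103.237: descend 10010110000110100110 ; hops seen [H3,H3] ; pick H3
  + 7.90.215.0/24 (H1) depth=24
  + 150.26.96.0/20 (H1) depth=20
  - 150.26.96.0/20 clear@20
  Q 7.90.215.0: descend 000001110101101011010111 ; hops seen [H3,H1] ; pick H1
  - 7.90.215.0/24 clear@24
  + 150.26.96.0/20 (H1) depth=20
  Q 150.26.96.28: descend 10010110000110100110 ; hops seen [H3,H1] ; pick H1
  - 150.26.96.0/20 clear@20
  Q 79.132.175.175: descend 010 ; hops seen [H3] ; pick H3
  + 7.90.192.0/19 (H7) depth=19
  Q 7.90.192.0: descend 0000011101011010110 ; hops seen [H3,H7] ; pick H7
  Q 7.90.192.52: descend 0000011101011010110 ; hops seen [H3,H7] ; pick H7
  Q 7.90.192.6: descend 0000011101011010110 ; hops seen [H3,H7] ; pick H7
  - 0.0.0.0/0 clear@0

== LOOKUPS ==
["H4","H4","H1","H1","no-route","H3","H3","H3","H1","H1","H3","H7","H7","H7"]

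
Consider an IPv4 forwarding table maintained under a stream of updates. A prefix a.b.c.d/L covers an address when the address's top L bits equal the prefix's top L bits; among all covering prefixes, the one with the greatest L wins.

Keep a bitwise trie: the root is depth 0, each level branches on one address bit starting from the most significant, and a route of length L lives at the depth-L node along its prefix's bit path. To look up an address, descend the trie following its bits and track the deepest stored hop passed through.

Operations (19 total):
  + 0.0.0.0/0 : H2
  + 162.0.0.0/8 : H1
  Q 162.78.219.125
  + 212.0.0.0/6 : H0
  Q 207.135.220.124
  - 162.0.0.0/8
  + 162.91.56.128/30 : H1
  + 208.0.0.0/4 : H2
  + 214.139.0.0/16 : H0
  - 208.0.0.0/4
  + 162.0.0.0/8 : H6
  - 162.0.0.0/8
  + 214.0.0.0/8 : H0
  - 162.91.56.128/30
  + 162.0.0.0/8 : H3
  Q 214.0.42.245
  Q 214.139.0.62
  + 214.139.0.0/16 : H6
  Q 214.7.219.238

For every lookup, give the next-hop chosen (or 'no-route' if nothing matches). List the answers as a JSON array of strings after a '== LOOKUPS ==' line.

Apply in order:
  + 0.0.0.0/0 (H2) depth=0
  + 162.0.0.0/8 (H1) depth=8
  Q 162.78.219.125: descend 10100010 ; hops seen [H2,H1] ; pick H1
  + 212.0.0.0/6 (H0) depth=6
  Q 207.135.220.124: descend 110 ; hops seen [H2] ; pick H2
  - 162.0.0.0/8 clear@8
  + 162.91.56.128/30 (H1) depth=30
  + 208.0.0.0/4 (H2) depth=4
  + 214.139.0.0/16 (H0) depth=16
  - 208.0.0.0/4 clear@4
  + 162.0.0.0/8 (H6) depth=8
  - 162.0.0.0/8 clear@8
  + 214.0.0.0/8 (H0) depth=8
  - 162.91.56.128/30 clear@30
  + 162.0.0.0/8 (H3) depth=8
  Q 214.0.42.245: descend 11010110 ; hops seen [H2,H0,H0] ; pick H0
  Q 214.139.0.62: descend 1101011010001011 ; hops seen [H2,H0,H0,H0] ; pick H0
  + 214.139.0.0/16 (H6) depth=16
  Q 214.7.219.238: descend 11010110 ; hops seen [H2,H0,H0] ; pick H0

== LOOKUPS ==
["H1","H2","H0","H0","H0"]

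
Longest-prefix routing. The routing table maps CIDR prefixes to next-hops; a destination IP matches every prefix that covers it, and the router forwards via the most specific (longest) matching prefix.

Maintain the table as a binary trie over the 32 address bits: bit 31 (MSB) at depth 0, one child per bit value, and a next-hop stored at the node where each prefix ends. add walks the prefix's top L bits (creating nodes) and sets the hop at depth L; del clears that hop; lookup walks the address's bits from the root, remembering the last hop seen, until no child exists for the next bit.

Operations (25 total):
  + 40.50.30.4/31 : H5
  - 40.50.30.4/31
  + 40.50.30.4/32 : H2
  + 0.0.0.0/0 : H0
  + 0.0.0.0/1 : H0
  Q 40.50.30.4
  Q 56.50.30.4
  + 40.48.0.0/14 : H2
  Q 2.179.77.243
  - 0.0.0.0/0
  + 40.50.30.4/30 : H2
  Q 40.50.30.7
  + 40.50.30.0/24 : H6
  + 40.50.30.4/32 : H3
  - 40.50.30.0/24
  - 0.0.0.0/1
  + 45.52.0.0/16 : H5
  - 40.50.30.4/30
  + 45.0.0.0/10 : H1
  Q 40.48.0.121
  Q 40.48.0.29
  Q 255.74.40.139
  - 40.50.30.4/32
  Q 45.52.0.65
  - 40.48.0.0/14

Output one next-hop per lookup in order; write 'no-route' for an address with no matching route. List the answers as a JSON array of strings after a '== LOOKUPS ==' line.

Trace:
  add 40.50.30.4/31 -> H5 at depth 31
  del 40.50.30.4/31 (clear depth 31)
  add 40.50.30.4/32 -> H2 at depth 32
  add 0.0.0.0/0 -> H0 at depth 0
  add 0.0.0.0/1 -> H0 at depth 1
  ? 40.50.30.4  path d0:H0→d1:H0→d2:-→d3:-→d4:-→d5:-→d6:-→d7:-→d8:-→d9:-→d10:-→d11:-→d12:-→d13:-→d14:-→d15:-→d16:-→d17:-→d18:-→d19:-→d20:-→d21:-→d22:-→d23:-→d24:-→d25:-→d26:-→d27:-→d28:-→d29:-→d30:-→d31:-→d32:H2  best=H2
  ? 56.50.30.4  path d0:H0→d1:H0→d2:-→d3:-  best=H0
  add 40.48.0.0/14 -> H2 at depth 14
  ? 2.179.77.243  path d0:H0→d1:H0→d2:-  best=H0
  del 0.0.0.0/0 (clear depth 0)
  add 40.50.30.4/30 -> H2 at depth 30
  ? 40.50.30.7  path d0:-→d1:H0→d2:-→d3:-→d4:-→d5:-→d6:-→d7:-→d8:-→d9:-→d10:-→d11:-→d12:-→d13:-→d14:H2→d15:-→d16:-→d17:-→d18:-→d19:-→d20:-→d21:-→d22:-→d23:-→d24:-→d25:-→d26:-→d27:-→d28:-→d29:-→d30:H2  best=H2
  add 40.50.30.0/24 -> H6 at depth 24
  add 40.50.30.4/32 -> H3 at depth 32
  del 40.50.30.0/24 (clear depth 24)
  del 0.0.0.0/1 (clear depth 1)
  add 45.52.0.0/16 -> H5 at depth 16
  del 40.50.30.4/30 (clear depth 30)
  add 45.0.0.0/10 -> H1 at depth 10
  ? 40.48.0.121  path d0:-→d1:-→d2:-→d3:-→d4:-→d5:-→d6:-→d7:-→d8:-→d9:-→d10:-→d11:-→d12:-→d13:-→d14:H2  best=H2
  ? 40.48.0.29  path d0:-→d1:-→d2:-→d3:-→d4:-→d5:-→d6:-→d7:-→d8:-→d9:-→d10:-→d11:-→d12:-→d13:-→d14:H2  best=H2
  ? 255.74.40.139  path d0:-  best=no-route
  del 40.50.30.4/32 (clear depth 32)
  ? 45.52.0.65  path d0:-→d1:-→d2:-→d3:-→d4:-→d5:-→d6:-→d7:-→d8:-→d9:-→d10:H1→d11:-→d12:-→d13:-→d14:-→d15:-→d16:H5  best=H5
  del 40.48.0.0/14 (clear depth 14)

== LOOKUPS ==
["H2","H0","H0","H2","H2","H2","no-route","H5"]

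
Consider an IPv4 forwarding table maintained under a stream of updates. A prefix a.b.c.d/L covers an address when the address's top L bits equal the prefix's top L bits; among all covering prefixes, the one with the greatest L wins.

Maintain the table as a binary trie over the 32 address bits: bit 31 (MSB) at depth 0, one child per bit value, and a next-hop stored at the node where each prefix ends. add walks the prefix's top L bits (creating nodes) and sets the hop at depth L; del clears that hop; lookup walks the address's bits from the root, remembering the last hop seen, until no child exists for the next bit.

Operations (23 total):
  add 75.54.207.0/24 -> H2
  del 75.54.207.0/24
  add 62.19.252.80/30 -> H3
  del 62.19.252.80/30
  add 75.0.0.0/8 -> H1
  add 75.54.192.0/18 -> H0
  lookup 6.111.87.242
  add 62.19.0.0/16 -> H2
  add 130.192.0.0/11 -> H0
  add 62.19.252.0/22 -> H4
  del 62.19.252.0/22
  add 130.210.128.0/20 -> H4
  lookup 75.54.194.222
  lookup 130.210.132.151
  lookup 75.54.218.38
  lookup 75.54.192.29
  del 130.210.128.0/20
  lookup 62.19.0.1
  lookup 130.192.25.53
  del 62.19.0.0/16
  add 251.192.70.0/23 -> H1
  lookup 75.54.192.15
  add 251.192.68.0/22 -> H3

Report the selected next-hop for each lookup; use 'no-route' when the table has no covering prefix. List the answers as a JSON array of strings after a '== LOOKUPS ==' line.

Process each operation:
  + 75.54.207.0/24 (H2) depth=24
  - 75.54.207.0/24 clear@24
  + 62.19.252.80/30 (H3) depth=30
  - 62.19.252.80/30 clear@30
  + 75.0.0.0/8 (H1) depth=8
  + 75.54.192.0/18 (H0) depth=18
  ? 6.111.87.242  path d0:-→d1:-→d2:-  best=no-route
  + 62.19.0.0/16 (H2) depth=16
  + 130.192.0.0/11 (H0) depth=11
  + 62.19.252.0/22 (H4) depth=22
  - 62.19.252.0/22 clear@22
  + 130.210.128.0/20 (H4) depth=20
  ? 75.54.194.222  path d0:-→d1:-→d2:-→d3:-→d4:-→d5:-→d6:-→d7:-→d8:H1→d9:-→d10:-→d11:-→d12:-→d13:-→d14:-→d15:-→d16:-→d17:-→d18:H0→d19:-→d20:-  best=H0
  ? 130.210.132.151  path d0:-→d1:-→d2:-→d3:-→d4:-→d5:-→d6:-→d7:-→d8:-→d9:-→d10:-→d11:H0→d12:-→d13:-→d14:-→d15:-→d16:-→d17:-→d18:-→d19:-→d20:H4  best=H4
  ? 75.54.218.38  path d0:-→d1:-→d2:-→d3:-→d4:-→d5:-→d6:-→d7:-→d8:H1→d9:-→d10:-→d11:-→d12:-→d13:-→d14:-→d15:-→d16:-→d17:-→d18:H0→d19:-  best=H0
  ? 75.54.192.29  path d0:-→d1:-→d2:-→d3:-→d4:-→d5:-→d6:-→d7:-→d8:H1→d9:-→d10:-→d11:-→d12:-→d13:-→d14:-→d15:-→d16:-→d17:-→d18:H0→d19:-→d20:-  best=H0
  - 130.210.128.0/20 clear@20
  ? 62.19.0.1  path d0:-→d1:-→d2:-→d3:-→d4:-→d5:-→d6:-→d7:-→d8:-→d9:-→d10:-→d11:-→d12:-→d13:-→d14:-→d15:-→d16:H2  best=H2
  ? 130.192.25.53  path d0:-→d1:-→d2:-→d3:-→d4:-→d5:-→d6:-→d7:-→d8:-→d9:-→d10:-→d11:H0  best=H0
  - 62.19.0.0/16 clear@16
  + 251.192.70.0/23 (H1) depth=23
  ? 75.54.192.15  path d0:-→d1:-→d2:-→d3:-→d4:-→d5:-→d6:-→d7:-→d8:H1→d9:-→d10:-→d11:-→d12:-→d13:-→d14:-→d15:-→d16:-→d17:-→d18:H0→d19:-→d20:-  best=H0
  + 251.192.68.0/22 (H3) depth=22

== LOOKUPS ==
["no-route","H0","H4","H0","H0","H2","H0","H0"]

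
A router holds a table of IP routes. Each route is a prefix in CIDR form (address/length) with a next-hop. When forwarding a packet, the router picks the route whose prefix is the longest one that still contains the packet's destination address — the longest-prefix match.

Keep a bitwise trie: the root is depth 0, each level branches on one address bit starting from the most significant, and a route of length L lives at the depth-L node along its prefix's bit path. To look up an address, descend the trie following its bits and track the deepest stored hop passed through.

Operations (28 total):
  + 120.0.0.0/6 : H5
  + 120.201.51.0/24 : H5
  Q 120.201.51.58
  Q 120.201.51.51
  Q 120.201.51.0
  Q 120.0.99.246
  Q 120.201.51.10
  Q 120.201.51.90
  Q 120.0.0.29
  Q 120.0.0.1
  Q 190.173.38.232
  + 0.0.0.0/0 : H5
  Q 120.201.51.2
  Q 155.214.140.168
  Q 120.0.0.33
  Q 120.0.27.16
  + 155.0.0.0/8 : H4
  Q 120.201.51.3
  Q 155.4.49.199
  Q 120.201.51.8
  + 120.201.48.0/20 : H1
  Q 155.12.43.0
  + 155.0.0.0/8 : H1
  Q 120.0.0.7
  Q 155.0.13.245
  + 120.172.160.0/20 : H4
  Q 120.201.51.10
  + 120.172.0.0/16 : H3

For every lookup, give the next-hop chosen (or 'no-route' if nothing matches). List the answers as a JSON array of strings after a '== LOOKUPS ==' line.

Trace:
  add 120.0.0.0/6 -> H5 at depth 6
  add 120.201.51.0/24 -> H5 at depth 24
  Q 120.201.51.58: descend 011110001100100100110011 ; hops seen [H5,H5] ; pick H5
  Q 120.201.51.51: descend 011110001100100100110011 ; hops seen [H5,H5] ; pick H5
  Q 120.201.51.0: descend 011110001100100100110011 ; hops seen [H5,H5] ; pick H5
  Q 120.0.99.246: descend 01111000 ; hops seen [H5] ; pick H5
  Q 120.201.51.10: descend 011110001100100100110011 ; hops seen [H5,H5] ; pick H5
  Q 120.201.51.90: descend 011110001100100100110011 ; hops seen [H5,H5] ; pick H5
  Q 120.0.0.29: descend 01111000 ; hops seen [H5] ; pick H5
  Q 120.0.0.1: descend 01111000 ; hops seen [H5] ; pick H5
  Q 190.173.38.232: descend ε ; hops seen [∅] ; pick no-route
  add 0.0.0.0/0 -> H5 at depth 0
  Q 120.201.51.2: descend 011110001100100100110011 ; hops seen [H5,H5,H5] ; pick H5
  Q 155.214.140.168: descend ε ; hops seen [H5] ; pick H5
  Q 120.0.0.33: descend 01111000 ; hops seen [H5,H5] ; pick H5
  Q 120.0.27.16: descend 01111000 ; hops seen [H5,H5] ; pick H5
  add 155.0.0.0/8 -> H4 at depth 8
  Q 120.201.51.3: descend 011110001100100100110011 ; hops seen [H5,H5,H5] ; pick H5
  Q 155.4.49.199: descend 10011011 ; hops seen [H5,H4] ; pick H4
  Q 120.201.51.8: descend 011110001100100100110011 ; hops seen [H5,H5,H5] ; pick H5
  add 120.201.48.0/20 -> H1 at depth 20
  Q 155.12.43.0: descend 10011011 ; hops seen [H5,H4] ; pick H4
  add 155.0.0.0/8 -> H1 at depth 8
  Q 120.0.0.7: descend 01111000 ; hops seen [H5,H5] ; pick H5
  Q 155.0.13.245: descend 10011011 ; hops seen [H5,H1] ; pick H1
  add 120.172.160.0/20 -> H4 at depth 20
  Q 120.201.51.10: descend 011110001100100100110011 ; hops seen [H5,H5,H1,H5] ; pick H5
  add 120.172.0.0/16 -> H3 at depth 16

== LOOKUPS ==
["H5","H5","H5","H5","H5","H5","H5","H5","no-route","H5","H5","H5","H5","H5","H4","H5","H4","H5","H1","H5"]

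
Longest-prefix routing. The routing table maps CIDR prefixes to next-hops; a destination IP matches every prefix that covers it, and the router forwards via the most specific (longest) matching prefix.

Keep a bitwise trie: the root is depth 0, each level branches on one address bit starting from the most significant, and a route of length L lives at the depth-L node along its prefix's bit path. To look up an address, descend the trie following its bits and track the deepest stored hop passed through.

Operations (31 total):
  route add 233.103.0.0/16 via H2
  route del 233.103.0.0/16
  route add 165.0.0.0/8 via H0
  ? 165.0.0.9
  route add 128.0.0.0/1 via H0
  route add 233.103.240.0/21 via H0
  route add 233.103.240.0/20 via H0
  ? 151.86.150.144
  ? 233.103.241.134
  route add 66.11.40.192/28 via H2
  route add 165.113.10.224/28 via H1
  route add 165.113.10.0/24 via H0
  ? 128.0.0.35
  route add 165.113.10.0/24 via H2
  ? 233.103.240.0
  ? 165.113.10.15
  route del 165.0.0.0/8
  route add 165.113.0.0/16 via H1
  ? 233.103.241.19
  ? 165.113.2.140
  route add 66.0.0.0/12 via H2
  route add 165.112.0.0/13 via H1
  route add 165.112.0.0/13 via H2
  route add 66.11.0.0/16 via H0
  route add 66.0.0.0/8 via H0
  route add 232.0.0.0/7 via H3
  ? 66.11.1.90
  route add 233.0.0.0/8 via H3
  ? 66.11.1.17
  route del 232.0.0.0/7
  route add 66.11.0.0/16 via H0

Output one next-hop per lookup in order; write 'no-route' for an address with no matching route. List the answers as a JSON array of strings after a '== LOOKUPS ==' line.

Process each operation:
  add 233.103.0.0/16 -> H2 at depth 16
  del 233.103.0.0/16 (clear depth 16)
  add 165.0.0.0/8 -> H0 at depth 8
  Q 165.0.0.9: descend 10100101 ; hops seen [H0] ; pick H0
  add 128.0.0.0/1 -> H0 at depth 1
  add 233.103.240.0/21 -> H0 at depth 21
  add 233.103.240.0/20 -> H0 at depth 20
  Q 151.86.150.144: descend 10 ; hops seen [H0] ; pick H0
  Q 233.103.241.134: descend 111010010110011111110 ; hops seen [H0,H0,H0] ; pick H0
  add 66.11.40.192/28 -> H2 at depth 28
  add 165.113.10.224/28 -> H1 at depth 28
  add 165.113.10.0/24 -> H0 at depth 24
  Q 128.0.0.35: descend 10 ; hops seen [H0] ; pick H0
  add 165.113.10.0/24 -> H2 at depth 24
  Q 233.103.240.0: descend 111010010110011111110 ; hops seen [H0,H0,H0] ; pick H0
  Q 165.113.10.15: descend 101001010111000100001010 ; hops seen [H0,H0,H2] ; pick H2
  del 165.0.0.0/8 (clear depth 8)
  add 165.113.0.0/16 -> H1 at depth 16
  Q 233.103.241.19: descend 111010010110011111110 ; hops seen [H0,H0,H0] ; pick H0
  Q 165.113.2.140: descend 10100101011100010000 ; hops seen [H0,H1] ; pick H1
  add 66.0.0.0/12 -> H2 at depth 12
  add 165.112.0.0/13 -> H1 at depth 13
  add 165.112.0.0/13 -> H2 at depth 13
  add 66.11.0.0/16 -> H0 at depth 16
  add 66.0.0.0/8 -> H0 at depth 8
  add 232.0.0.0/7 -> H3 at depth 7
  Q 66.11.1.90: descend 010000100000101100 ; hops seen [H0,H2,H0] ; pick H0
  add 233.0.0.0/8 -> H3 at depth 8
  Q 66.11.1.17: descend 010000100000101100 ; hops seen [H0,H2,H0] ; pick H0
  del 232.0.0.0/7 (clear depth 7)
  add 66.11.0.0/16 -> H0 at depth 16

== LOOKUPS ==
["H0","H0","H0","H0","H0","H2","H0","H1","H0","H0"]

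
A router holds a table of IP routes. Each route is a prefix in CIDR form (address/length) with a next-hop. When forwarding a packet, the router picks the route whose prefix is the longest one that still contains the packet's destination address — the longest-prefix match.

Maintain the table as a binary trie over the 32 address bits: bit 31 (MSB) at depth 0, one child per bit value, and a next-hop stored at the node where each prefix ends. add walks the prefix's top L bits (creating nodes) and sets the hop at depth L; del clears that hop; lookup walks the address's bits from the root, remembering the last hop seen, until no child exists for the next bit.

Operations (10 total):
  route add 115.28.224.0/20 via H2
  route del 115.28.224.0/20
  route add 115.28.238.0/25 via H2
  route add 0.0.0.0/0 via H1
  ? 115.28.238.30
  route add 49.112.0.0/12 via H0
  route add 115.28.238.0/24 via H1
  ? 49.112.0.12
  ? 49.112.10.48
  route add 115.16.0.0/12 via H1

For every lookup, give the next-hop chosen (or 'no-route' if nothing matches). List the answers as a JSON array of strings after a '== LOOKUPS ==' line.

Apply in order:
  add 115.28.224.0/20 -> H2 at depth 20
  - 115.28.224.0/20 clear@20
  add 115.28.238.0/25 -> H2 at depth 25
  add 0.0.0.0/0 -> H1 at depth 0
  lookup 115.28.238.30: bits 0111001100011100111011100 walk d0:H1→d1:-→d2:-→d3:-→d4:-→d5:-→d6:-→d7:-→d8:-→d9:-→d10:-→d11:-→d12:-→d13:-→d14:-→d15:-→d16:-→d17:-→d18:-→d19:-→d20:-→d21:-→d22:-→d23:-→d24:-→d25:H2 -> H2
  add 49.112.0.0/12 -> H0 at depth 12
  add 115.28.238.0/24 -> H1 at depth 24
  lookup 49.112.0.12: bits 001100010111 walk d0:H1→d1:-→d2:-→d3:-→d4:-→d5:-→d6:-→d7:-→d8:-→d9:-→d10:-→d11:-→d12:H0 -> H0
  lookup 49.112.10.48: bits 001100010111 walk d0:H1→d1:-→d2:-→d3:-→d4:-→d5:-→d6:-→d7:-→d8:-→d9:-→d10:-→d11:-→d12:H0 -> H0
  add 115.16.0.0/12 -> H1 at depth 12

== LOOKUPS ==
["H2","H0","H0"]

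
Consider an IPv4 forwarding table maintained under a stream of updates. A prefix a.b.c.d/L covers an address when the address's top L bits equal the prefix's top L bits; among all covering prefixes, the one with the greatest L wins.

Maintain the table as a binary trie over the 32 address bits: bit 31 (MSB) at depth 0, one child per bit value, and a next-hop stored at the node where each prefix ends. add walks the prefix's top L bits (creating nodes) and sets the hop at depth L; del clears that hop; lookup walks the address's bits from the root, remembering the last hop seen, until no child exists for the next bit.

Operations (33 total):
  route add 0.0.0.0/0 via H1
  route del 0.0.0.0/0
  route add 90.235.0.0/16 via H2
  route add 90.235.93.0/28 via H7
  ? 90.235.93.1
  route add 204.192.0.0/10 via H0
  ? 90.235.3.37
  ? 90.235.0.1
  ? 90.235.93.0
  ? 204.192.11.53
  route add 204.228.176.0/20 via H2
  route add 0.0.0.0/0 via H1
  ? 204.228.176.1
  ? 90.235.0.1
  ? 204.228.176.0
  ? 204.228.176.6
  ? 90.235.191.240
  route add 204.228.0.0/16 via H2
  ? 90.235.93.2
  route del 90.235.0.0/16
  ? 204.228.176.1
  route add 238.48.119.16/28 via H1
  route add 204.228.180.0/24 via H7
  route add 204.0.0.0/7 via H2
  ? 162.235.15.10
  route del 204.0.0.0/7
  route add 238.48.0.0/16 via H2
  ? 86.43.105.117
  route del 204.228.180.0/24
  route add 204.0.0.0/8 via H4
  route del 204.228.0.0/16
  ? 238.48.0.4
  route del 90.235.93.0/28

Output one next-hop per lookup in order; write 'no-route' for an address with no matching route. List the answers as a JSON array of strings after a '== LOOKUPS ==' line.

Trace:
  add 0.0.0.0/0 -> H1 at depth 0
  del 0.0.0.0/0 (clear depth 0)
  add 90.235.0.0/16 -> H2 at depth 16
  add 90.235.93.0/28 -> H7 at depth 28
  ? 90.235.93.1  path d0:-→d1:-→d2:-→d3:-→d4:-→d5:-→d6:-→d7:-→d8:-→d9:-→d10:-→d11:-→d12:-→d13:-→d14:-→d15:-→d16:H2→d17:-→d18:-→d19:-→d20:-→d21:-→d22:-→d23:-→d24:-→d25:-→d26:-→d27:-→d28:H7  best=H7
  add 204.192.0.0/10 -> H0 at depth 10
  ? 90.235.3.37  path d0:-→d1:-→d2:-→d3:-→d4:-→d5:-→d6:-→d7:-→d8:-→d9:-→d10:-→d11:-→d12:-→d13:-→d14:-→d15:-→d16:H2→d17:-  best=H2
  ? 90.235.0.1  path d0:-→d1:-→d2:-→d3:-→d4:-→d5:-→d6:-→d7:-→d8:-→d9:-→d10:-→d11:-→d12:-→d13:-→d14:-→d15:-→d16:H2→d17:-  best=H2
  ? 90.235.93.0  path d0:-→d1:-→d2:-→d3:-→d4:-→d5:-→d6:-→d7:-→d8:-→d9:-→d10:-→d11:-→d12:-→d13:-→d14:-→d15:-→d16:H2→d17:-→d18:-→d19:-→d20:-→d21:-→d22:-→d23:-→d24:-→d25:-→d26:-→d27:-→d28:H7  best=H7
  ? 204.192.11.53  path d0:-→d1:-→d2:-→d3:-→d4:-→d5:-→d6:-→d7:-→d8:-→d9:-→d10:H0  best=H0
  add 204.228.176.0/20 -> H2 at depth 20
  add 0.0.0.0/0 -> H1 at depth 0
  ? 204.228.176.1  path d0:H1→d1:-→d2:-→d3:-→d4:-→d5:-→d6:-→d7:-→d8:-→d9:-→d10:H0→d11:-→d12:-→d13:-→d14:-→d15:-→d16:-→d17:-→d18:-→d19:-→d20:H2  best=H2
  ? 90.235.0.1  path d0:H1→d1:-→d2:-→d3:-→d4:-→d5:-→d6:-→d7:-→d8:-→d9:-→d10:-→d11:-→d12:-→d13:-→d14:-→d15:-→d16:H2→d17:-  best=H2
  ? 204.228.176.0  path d0:H1→d1:-→d2:-→d3:-→d4:-→d5:-→d6:-→d7:-→d8:-→d9:-→d10:H0→d11:-→d12:-→d13:-→d14:-→d15:-→d16:-→d17:-→d18:-→d19:-→d20:H2  best=H2
  ? 204.228.176.6  path d0:H1→d1:-→d2:-→d3:-→d4:-→d5:-→d6:-→d7:-→d8:-→d9:-→d10:H0→d11:-→d12:-→d13:-→d14:-→d15:-→d16:-→d17:-→d18:-→d19:-→d20:H2  best=H2
  ? 90.235.191.240  path d0:H1→d1:-→d2:-→d3:-→d4:-→d5:-→d6:-→d7:-→d8:-→d9:-→d10:-→d11:-→d12:-→d13:-→d14:-→d15:-→d16:H2  best=H2
  add 204.228.0.0/16 -> H2 at depth 16
  ? 90.235.93.2  path d0:H1→d1:-→d2:-→d3:-→d4:-→d5:-→d6:-→d7:-→d8:-→d9:-→d10:-→d11:-→d12:-→d13:-→d14:-→d15:-→d16:H2→d17:-→d18:-→d19:-→d20:-→d21:-→d22:-→d23:-→d24:-→d25:-→d26:-→d27:-→d28:H7  best=H7
  del 90.235.0.0/16 (clear depth 16)
  ? 204.228.176.1  path d0:H1→d1:-→d2:-→d3:-→d4:-→d5:-→d6:-→d7:-→d8:-→d9:-→d10:H0→d11:-→d12:-→d13:-→d14:-→d15:-→d16:H2→d17:-→d18:-→d19:-→d20:H2  best=H2
  add 238.48.119.16/28 -> H1 at depth 28
  add 204.228.180.0/24 -> H7 at depth 24
  add 204.0.0.0/7 -> H2 at depth 7
  ? 162.235.15.10  path d0:H1→d1:-  best=H1
  del 204.0.0.0/7 (clear depth 7)
  add 238.48.0.0/16 -> H2 at depth 16
  ? 86.43.105.117  path d0:H1→d1:-→d2:-→d3:-→d4:-  best=H1
  del 204.228.180.0/24 (clear depth 24)
  add 204.0.0.0/8 -> H4 at depth 8
  del 204.228.0.0/16 (clear depth 16)
  ? 238.48.0.4  path d0:H1→d1:-→d2:-→d3:-→d4:-→d5:-→d6:-→d7:-→d8:-→d9:-→d10:-→d11:-→d12:-→d13:-→d14:-→d15:-→d16:H2→d17:-  best=H2
  del 90.235.93.0/28 (clear depth 28)

== LOOKUPS ==
["H7","H2","H2","H7","H0","H2","H2","H2","H2","H2","H7","H2","H1","H1","H2"]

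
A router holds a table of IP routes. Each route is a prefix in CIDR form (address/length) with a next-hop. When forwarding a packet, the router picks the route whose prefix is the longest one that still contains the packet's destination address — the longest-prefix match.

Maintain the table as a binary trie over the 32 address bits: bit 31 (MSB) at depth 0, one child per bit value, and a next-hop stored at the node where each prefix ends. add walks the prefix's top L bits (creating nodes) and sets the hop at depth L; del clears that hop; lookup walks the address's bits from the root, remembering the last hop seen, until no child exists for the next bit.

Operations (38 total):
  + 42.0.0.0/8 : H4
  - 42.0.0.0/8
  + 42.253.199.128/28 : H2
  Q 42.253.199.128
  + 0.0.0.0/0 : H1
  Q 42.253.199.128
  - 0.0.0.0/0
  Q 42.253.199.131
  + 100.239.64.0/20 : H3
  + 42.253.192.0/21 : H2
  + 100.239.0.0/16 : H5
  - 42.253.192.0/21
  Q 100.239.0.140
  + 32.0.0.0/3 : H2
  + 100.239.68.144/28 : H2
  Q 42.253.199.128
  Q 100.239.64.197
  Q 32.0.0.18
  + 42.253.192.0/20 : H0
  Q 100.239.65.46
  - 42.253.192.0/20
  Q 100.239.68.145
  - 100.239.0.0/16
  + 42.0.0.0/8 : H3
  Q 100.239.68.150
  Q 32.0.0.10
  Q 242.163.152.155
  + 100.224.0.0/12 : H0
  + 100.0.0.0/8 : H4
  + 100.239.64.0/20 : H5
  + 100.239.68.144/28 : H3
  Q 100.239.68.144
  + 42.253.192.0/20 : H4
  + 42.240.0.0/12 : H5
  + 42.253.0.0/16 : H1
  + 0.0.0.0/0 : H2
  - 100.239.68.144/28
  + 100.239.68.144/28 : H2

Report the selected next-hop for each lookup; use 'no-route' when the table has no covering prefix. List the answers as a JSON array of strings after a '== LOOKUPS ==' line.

Apply in order:
  add 42.0.0.0/8 -> H4 at depth 8
  - 42.0.0.0/8 clear@8
  add 42.253.199.128/28 -> H2 at depth 28
  lookup 42.253.199.128: bits 0010101011111101110001111000 walk d0:-→d1:-→d2:-→d3:-→d4:-→d5:-→d6:-→d7:-→d8:-→d9:-→d10:-→d11:-→d12:-→d13:-→d14:-→d15:-→d16:-→d17:-→d18:-→d19:-→d20:-→d21:-→d22:-→d23:-→d24:-→d25:-→d26:-→d27:-→d28:H2 -> H2
  add 0.0.0.0/0 -> H1 at depth 0
  lookup 42.253.199.128: bits 0010101011111101110001111000 walk d0:H1→d1:-→d2:-→d3:-→d4:-→d5:-→d6:-→d7:-→d8:-→d9:-→d10:-→d11:-→d12:-→d13:-→d14:-→d15:-→d16:-→d17:-→d18:-→d19:-→d20:-→d21:-→d22:-→d23:-→d24:-→d25:-→d26:-→d27:-→d28:H2 -> H2
  - 0.0.0.0/0 clear@0
  lookup 42.253.199.131: bits 0010101011111101110001111000 walk d0:-→d1:-→d2:-→d3:-→d4:-→d5:-→d6:-→d7:-→d8:-→d9:-→d10:-→d11:-→d12:-→d13:-→d14:-→d15:-→d16:-→d17:-→d18:-→d19:-→d20:-→d21:-→d22:-→d23:-→d24:-→d25:-→d26:-→d27:-→d28:H2 -> H2
  add 100.239.64.0/20 -> H3 at depth 20
  add 42.253.192.0/21 -> H2 at depth 21
  add 100.239.0.0/16 -> H5 at depth 16
  - 42.253.192.0/21 clear@21
  lookup 100.239.0.140: bits 01100100111011110 walk d0:-→d1:-→d2:-→d3:-→d4:-→d5:-→d6:-→d7:-→d8:-→d9:-→d10:-→d11:-→d12:-→d13:-→d14:-→d15:-→d16:H5→d17:- -> H5
  add 32.0.0.0/3 -> H2 at depth 3
  add 100.239.68.144/28 -> H2 at depth 28
  lookup 42.253.199.128: bits 0010101011111101110001111000 walk d0:-→d1:-→d2:-→d3:H2→d4:-→d5:-→d6:-→d7:-→d8:-→d9:-→d10:-→d11:-→d12:-→d13:-→d14:-→d15:-→d16:-→d17:-→d18:-→d19:-→d20:-→d21:-→d22:-→d23:-→d24:-→d25:-→d26:-→d27:-→d28:H2 -> H2
  lookup 100.239.64.197: bits 011001001110111101000 walk d0:-→d1:-→d2:-→d3:-→d4:-→d5:-→d6:-→d7:-→d8:-→d9:-→d10:-→d11:-→d12:-→d13:-→d14:-→d15:-→d16:H5→d17:-→d18:-→d19:-→d20:H3→d21:- -> H3
  lookup 32.0.0.18: bits 0010 walk d0:-→d1:-→d2:-→d3:H2→d4:- -> H2
  add 42.253.192.0/20 -> H0 at depth 20
  lookup 100.239.65.46: bits 011001001110111101000 walk d0:-→d1:-→d2:-→d3:-→d4:-→d5:-→d6:-→d7:-→d8:-→d9:-→d10:-→d11:-→d12:-→d13:-→d14:-→d15:-→d16:H5→d17:-→d18:-→d19:-→d20:H3→d21:- -> H3
  - 42.253.192.0/20 clear@20
  lookup 100.239.68.145: bits 0110010011101111010001001001 walk d0:-→d1:-→d2:-→d3:-→d4:-→d5:-→d6:-→d7:-→d8:-→d9:-→d10:-→d11:-→d12:-→d13:-→d14:-→d15:-→d16:H5→d17:-→d18:-→d19:-→d20:H3→d21:-→d22:-→d23:-→d24:-→d25:-→d26:-→d27:-→d28:H2 -> H2
  - 100.239.0.0/16 clear@16
  add 42.0.0.0/8 -> H3 at depth 8
  lookup 100.239.68.150: bits 0110010011101111010001001001 walk d0:-→d1:-→d2:-→d3:-→d4:-→d5:-→d6:-→d7:-→d8:-→d9:-→d10:-→d11:-→d12:-→d13:-→d14:-→d15:-→d16:-→d17:-→d18:-→d19:-→d20:H3→d21:-→d22:-→d23:-→d24:-→d25:-→d26:-→d27:-→d28:H2 -> H2
  lookup 32.0.0.10: bits 0010 walk d0:-→d1:-→d2:-→d3:H2→d4:- -> H2
  lookup 242.163.152.155: bits ε walk d0:- -> no-route
  add 100.224.0.0/12 -> H0 at depth 12
  add 100.0.0.0/8 -> H4 at depth 8
  add 100.239.64.0/20 -> H5 at depth 20
  add 100.239.68.144/28 -> H3 at depth 28
  lookup 100.239.68.144: bits 0110010011101111010001001001 walk d0:-→d1:-→d2:-→d3:-→d4:-→d5:-→d6:-→d7:-→d8:H4→d9:-→d10:-→d11:-→d12:H0→d13:-→d14:-→d15:-→d16:-→d17:-→d18:-→d19:-→d20:H5→d21:-→d22:-→d23:-→d24:-→d25:-→d26:-→d27:-→d28:H3 -> H3
  add 42.253.192.0/20 -> H4 at depth 20
  add 42.240.0.0/12 -> H5 at depth 12
  add 42.253.0.0/16 -> H1 at depth 16
  add 0.0.0.0/0 -> H2 at depth 0
  - 100.239.68.144/28 clear@28
  add 100.239.68.144/28 -> H2 at depth 28

== LOOKUPS ==
["H2","H2","H2","H5","H2","H3","H2","H3","H2","H2","H2","no-route","H3"]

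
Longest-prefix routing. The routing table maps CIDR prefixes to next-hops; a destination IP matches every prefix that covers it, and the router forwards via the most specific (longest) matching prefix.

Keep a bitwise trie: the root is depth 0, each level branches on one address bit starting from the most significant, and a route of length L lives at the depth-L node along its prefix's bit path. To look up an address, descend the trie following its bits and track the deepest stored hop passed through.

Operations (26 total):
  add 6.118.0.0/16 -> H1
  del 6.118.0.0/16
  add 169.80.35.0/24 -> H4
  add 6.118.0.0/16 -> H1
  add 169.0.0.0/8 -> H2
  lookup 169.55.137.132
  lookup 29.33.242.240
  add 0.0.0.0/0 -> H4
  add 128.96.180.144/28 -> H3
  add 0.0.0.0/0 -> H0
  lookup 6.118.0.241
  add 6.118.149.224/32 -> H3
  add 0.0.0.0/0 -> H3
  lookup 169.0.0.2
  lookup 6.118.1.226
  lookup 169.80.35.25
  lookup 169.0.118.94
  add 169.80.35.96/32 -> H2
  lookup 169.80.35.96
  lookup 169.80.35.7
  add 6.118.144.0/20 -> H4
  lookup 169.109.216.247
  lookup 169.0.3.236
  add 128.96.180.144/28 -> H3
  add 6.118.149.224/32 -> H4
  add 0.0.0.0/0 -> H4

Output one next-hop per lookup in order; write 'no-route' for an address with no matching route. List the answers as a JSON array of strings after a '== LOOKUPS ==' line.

Apply in order:
  + 6.118.0.0/16 (H1) depth=16
  del 6.118.0.0/16 (clear depth 16)
  + 169.80.35.0/24 (H4) depth=24
  + 6.118.0.0/16 (H1) depth=16
  + 169.0.0.0/8 (H2) depth=8
  lookup 169.55.137.132: bits 101010010 walk d0:-→d1:-→d2:-→d3:-→d4:-→d5:-→d6:-→d7:-→d8:H2→d9:- -> H2
  lookup 29.33.242.240: bits 000 walk d0:-→d1:-→d2:-→d3:- -> no-route
  + 0.0.0.0/0 (H4) depth=0
  + 128.96.180.144/28 (H3) depth=28
  + 0.0.0.0/0 (H0) depth=0
  lookup 6.118.0.241: bits 0000011001110110 walk d0:H0→d1:-→d2:-→d3:-→d4:-→d5:-→d6:-→d7:-→d8:-→d9:-→d10:-→d11:-→d12:-→d13:-→d14:-→d15:-→d16:H1 -> H1
  + 6.118.149.224/32 (H3) depth=32
  + 0.0.0.0/0 (H3) depth=0
  lookup 169.0.0.2: bits 101010010 walk d0:H3→d1:-→d2:-→d3:-→d4:-→d5:-→d6:-→d7:-→d8:H2→d9:- -> H2
  lookup 6.118.1.226: bits 0000011001110110 walk d0:H3→d1:-→d2:-→d3:-→d4:-→d5:-→d6:-→d7:-→d8:-→d9:-→d10:-→d11:-→d12:-→d13:-→d14:-→d15:-→d16:H1 -> H1
  lookup 169.80.35.25: bits 101010010101000000100011 walk d0:H3→d1:-→d2:-→d3:-→d4:-→d5:-→d6:-→d7:-→d8:H2→d9:-→d10:-→d11:-→d12:-→d13:-→d14:-→d15:-→d16:-→d17:-→d18:-→d19:-→d20:-→d21:-→d22:-→d23:-→d24:H4 -> H4
  lookup 169.0.118.94: bits 101010010 walk d0:H3→d1:-→d2:-→d3:-→d4:-→d5:-→d6:-→d7:-→d8:H2→d9:- -> H2
  + 169.80.35.96/32 (H2) depth=32
  lookup 169.80.35.96: bits 10101001010100000010001101100000 walk d0:H3→d1:-→d2:-→d3:-→d4:-→d5:-→d6:-→d7:-→d8:H2→d9:-→d10:-→d11:-→d12:-→d13:-→d14:-→d15:-→d16:-→d17:-→d18:-→d19:-→d20:-→d21:-→d22:-→d23:-→d24:H4→d25:-→d26:-→d27:-→d28:-→d29:-→d30:-→d31:-→d32:H2 -> H2
  lookup 169.80.35.7: bits 1010100101010000001000110 walk d0:H3→d1:-→d2:-→d3:-→d4:-→d5:-→d6:-→d7:-→d8:H2→d9:-→d10:-→d11:-→d12:-→d13:-→d14:-→d15:-→d16:-→d17:-→d18:-→d19:-→d20:-→d21:-→d22:-→d23:-→d24:H4→d25:- -> H4
  + 6.118.144.0/20 (H4) depth=20
  lookup 169.109.216.247: bits 1010100101 walk d0:H3→d1:-→d2:-→d3:-→d4:-→d5:-→d6:-→d7:-→d8:H2→d9:-→d10:- -> H2
  lookup 169.0.3.236: bits 101010010 walk d0:H3→d1:-→d2:-→d3:-→d4:-→d5:-→d6:-→d7:-→d8:H2→d9:- -> H2
  + 128.96.180.144/28 (H3) depth=28
  + 6.118.149.224/32 (H4) depth=32
  + 0.0.0.0/0 (H4) depth=0

== LOOKUPS ==
["H2","no-route","H1","H2","H1","H4","H2","H2","H4","H2","H2"]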